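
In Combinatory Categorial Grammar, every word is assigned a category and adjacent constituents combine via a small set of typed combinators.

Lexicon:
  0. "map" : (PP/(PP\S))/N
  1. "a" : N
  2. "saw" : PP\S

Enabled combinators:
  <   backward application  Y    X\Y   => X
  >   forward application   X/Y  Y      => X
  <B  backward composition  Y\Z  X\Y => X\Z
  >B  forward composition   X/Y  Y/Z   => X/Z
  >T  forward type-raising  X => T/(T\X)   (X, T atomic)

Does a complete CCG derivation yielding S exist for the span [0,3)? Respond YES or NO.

(PP/(PP\S))/N N PP\S
CKY chart[0,3] = {N/(N\PP), NP/(NP\PP), PP, PP/(PP\PP), S/(S\PP)}; S ∉ chart

NO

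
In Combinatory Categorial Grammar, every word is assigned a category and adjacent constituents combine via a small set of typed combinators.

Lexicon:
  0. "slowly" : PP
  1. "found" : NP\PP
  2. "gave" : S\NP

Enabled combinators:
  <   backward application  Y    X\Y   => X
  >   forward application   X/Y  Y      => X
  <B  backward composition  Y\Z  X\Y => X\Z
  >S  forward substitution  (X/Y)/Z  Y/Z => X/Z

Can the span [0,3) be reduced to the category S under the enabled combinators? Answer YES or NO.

[0,3] S   <
  [0,1] "slowly" : PP
  [1,3] S\PP   <B
    [1,2] "found" : NP\PP
    [2,3] "gave" : S\NP

YES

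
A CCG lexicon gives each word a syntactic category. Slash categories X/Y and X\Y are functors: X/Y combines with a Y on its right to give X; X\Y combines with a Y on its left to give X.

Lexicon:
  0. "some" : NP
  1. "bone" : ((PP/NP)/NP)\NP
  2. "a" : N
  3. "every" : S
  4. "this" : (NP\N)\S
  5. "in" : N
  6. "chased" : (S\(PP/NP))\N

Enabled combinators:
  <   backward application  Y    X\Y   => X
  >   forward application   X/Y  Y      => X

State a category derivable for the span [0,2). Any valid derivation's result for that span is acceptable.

(PP/NP)/NP

[0,7] S   <
  [0,5] PP/NP   >
    [0,2] (PP/NP)/NP   <
      [0,1] "some" : NP
      [1,2] "bone" : ((PP/NP)/NP)\NP
    [2,5] NP   <
      [2,3] "a" : N
      [3,5] NP\N   <
        [3,4] "every" : S
        [4,5] "this" : (NP\N)\S
  [5,7] S\(PP/NP)   <
    [5,6] "in" : N
    [6,7] "chased" : (S\(PP/NP))\N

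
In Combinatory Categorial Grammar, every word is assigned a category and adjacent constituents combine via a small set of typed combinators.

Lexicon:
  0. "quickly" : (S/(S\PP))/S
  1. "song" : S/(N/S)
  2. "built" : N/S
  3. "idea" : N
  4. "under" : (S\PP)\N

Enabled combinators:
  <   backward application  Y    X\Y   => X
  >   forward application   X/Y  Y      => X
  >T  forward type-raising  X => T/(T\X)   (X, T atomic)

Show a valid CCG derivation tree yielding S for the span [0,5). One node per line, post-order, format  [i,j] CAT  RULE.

[0,5] S   >
  [0,3] S/(S\PP)   >
    [0,1] "quickly" : (S/(S\PP))/S
    [1,3] S   >
      [1,2] "song" : S/(N/S)
      [2,3] "built" : N/S
  [3,5] S\PP   <
    [3,4] "idea" : N
    [4,5] "under" : (S\PP)\N

[0,1] (S/(S\PP))/S  lex  "quickly"
[1,2] S/(N/S)  lex  "song"
[2,3] N/S  lex  "built"
[1,3] S  >  k=2
[0,3] S/(S\PP)  >  k=1
[3,4] N  lex  "idea"
[4,5] (S\PP)\N  lex  "under"
[3,5] S\PP  <  k=4
[0,5] S  >  k=3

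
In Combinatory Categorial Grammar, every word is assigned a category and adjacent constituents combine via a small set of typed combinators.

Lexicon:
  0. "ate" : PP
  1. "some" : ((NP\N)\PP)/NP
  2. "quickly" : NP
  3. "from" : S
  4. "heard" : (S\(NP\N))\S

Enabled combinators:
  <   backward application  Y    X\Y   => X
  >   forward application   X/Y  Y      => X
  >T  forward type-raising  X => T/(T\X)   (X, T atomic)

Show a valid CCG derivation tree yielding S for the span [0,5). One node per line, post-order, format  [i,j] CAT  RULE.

[0,5] S   <
  [0,3] NP\N   <
    [0,1] "ate" : PP
    [1,3] (NP\N)\PP   >
      [1,2] "some" : ((NP\N)\PP)/NP
      [2,3] "quickly" : NP
  [3,5] S\(NP\N)   <
    [3,4] "from" : S
    [4,5] "heard" : (S\(NP\N))\S

[0,1] PP  lex  "ate"
[1,2] ((NP\N)\PP)/NP  lex  "some"
[2,3] NP  lex  "quickly"
[1,3] (NP\N)\PP  >  k=2
[0,3] NP\N  <  k=1
[3,4] S  lex  "from"
[4,5] (S\(NP\N))\S  lex  "heard"
[3,5] S\(NP\N)  <  k=4
[0,5] S  <  k=3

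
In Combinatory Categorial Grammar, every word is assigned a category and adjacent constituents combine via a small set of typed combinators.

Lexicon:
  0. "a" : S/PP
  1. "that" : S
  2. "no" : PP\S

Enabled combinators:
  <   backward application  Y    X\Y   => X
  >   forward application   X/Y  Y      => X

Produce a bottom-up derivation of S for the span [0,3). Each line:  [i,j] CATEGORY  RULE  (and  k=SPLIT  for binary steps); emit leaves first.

[0,3] S   >
  [0,1] "a" : S/PP
  [1,3] PP   <
    [1,2] "that" : S
    [2,3] "no" : PP\S

[0,1] S/PP  lex  "a"
[1,2] S  lex  "that"
[2,3] PP\S  lex  "no"
[1,3] PP  <  k=2
[0,3] S  >  k=1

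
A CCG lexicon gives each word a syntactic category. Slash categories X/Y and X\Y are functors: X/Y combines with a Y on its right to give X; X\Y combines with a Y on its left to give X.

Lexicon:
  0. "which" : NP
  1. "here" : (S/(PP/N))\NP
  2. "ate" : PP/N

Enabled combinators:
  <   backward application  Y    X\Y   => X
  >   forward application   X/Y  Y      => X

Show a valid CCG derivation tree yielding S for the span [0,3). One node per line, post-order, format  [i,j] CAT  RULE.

[0,3] S   >
  [0,2] S/(PP/N)   <
    [0,1] "which" : NP
    [1,2] "here" : (S/(PP/N))\NP
  [2,3] "ate" : PP/N

[0,1] NP  lex  "which"
[1,2] (S/(PP/N))\NP  lex  "here"
[0,2] S/(PP/N)  <  k=1
[2,3] PP/N  lex  "ate"
[0,3] S  >  k=2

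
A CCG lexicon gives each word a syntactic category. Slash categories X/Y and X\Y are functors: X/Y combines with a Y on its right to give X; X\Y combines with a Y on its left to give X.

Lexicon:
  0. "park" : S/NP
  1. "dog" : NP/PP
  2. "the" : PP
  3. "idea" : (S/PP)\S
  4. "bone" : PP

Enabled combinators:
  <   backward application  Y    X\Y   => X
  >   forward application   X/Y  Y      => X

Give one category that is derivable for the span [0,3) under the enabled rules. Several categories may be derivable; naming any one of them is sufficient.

[0,5] S   >
  [0,4] S/PP   <
    [0,3] S   >
      [0,1] "park" : S/NP
      [1,3] NP   >
        [1,2] "dog" : NP/PP
        [2,3] "the" : PP
    [3,4] "idea" : (S/PP)\S
  [4,5] "bone" : PP

S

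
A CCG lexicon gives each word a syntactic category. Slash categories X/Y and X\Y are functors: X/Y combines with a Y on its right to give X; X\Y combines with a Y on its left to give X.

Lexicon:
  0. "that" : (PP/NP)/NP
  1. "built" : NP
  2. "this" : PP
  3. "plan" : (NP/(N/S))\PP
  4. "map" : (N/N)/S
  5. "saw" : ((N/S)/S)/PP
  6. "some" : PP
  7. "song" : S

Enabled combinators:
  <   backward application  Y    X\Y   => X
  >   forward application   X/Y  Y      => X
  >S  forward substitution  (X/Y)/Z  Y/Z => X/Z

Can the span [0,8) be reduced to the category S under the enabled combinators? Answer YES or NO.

NO

(PP/NP)/NP NP PP (NP/(N/S))\PP (N/N)/S ((N/S)/S)/PP PP S
CKY chart[0,8] = {PP}; S ∉ chart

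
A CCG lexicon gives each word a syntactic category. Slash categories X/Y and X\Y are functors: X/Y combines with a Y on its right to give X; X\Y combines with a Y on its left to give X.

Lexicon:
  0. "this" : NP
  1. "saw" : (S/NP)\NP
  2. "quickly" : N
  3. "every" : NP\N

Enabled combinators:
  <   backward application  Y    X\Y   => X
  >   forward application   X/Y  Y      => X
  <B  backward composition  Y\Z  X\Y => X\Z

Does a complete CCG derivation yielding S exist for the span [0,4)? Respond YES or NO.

[0,4] S   >
  [0,2] S/NP   <
    [0,1] "this" : NP
    [1,2] "saw" : (S/NP)\NP
  [2,4] NP   <
    [2,3] "quickly" : N
    [3,4] "every" : NP\N

YES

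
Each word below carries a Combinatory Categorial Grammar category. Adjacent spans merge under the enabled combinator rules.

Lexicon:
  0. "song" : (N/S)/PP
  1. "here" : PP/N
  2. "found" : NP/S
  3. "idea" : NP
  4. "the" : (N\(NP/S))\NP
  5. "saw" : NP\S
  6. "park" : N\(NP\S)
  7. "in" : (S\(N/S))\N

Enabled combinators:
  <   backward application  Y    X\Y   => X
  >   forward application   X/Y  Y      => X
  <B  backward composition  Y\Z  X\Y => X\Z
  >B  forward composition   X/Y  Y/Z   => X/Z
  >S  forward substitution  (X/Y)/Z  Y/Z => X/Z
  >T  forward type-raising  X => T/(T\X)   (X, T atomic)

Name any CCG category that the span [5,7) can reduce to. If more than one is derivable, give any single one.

N

[0,8] S   <
  [0,5] N/S   >
    [0,1] "song" : (N/S)/PP
    [1,5] PP   >
      [1,2] "here" : PP/N
      [2,5] N   <
        [2,3] "found" : NP/S
        [3,5] N\(NP/S)   <
          [3,4] "idea" : NP
          [4,5] "the" : (N\(NP/S))\NP
  [5,8] S\(N/S)   <
    [5,7] N   <
      [5,6] "saw" : NP\S
      [6,7] "park" : N\(NP\S)
    [7,8] "in" : (S\(N/S))\N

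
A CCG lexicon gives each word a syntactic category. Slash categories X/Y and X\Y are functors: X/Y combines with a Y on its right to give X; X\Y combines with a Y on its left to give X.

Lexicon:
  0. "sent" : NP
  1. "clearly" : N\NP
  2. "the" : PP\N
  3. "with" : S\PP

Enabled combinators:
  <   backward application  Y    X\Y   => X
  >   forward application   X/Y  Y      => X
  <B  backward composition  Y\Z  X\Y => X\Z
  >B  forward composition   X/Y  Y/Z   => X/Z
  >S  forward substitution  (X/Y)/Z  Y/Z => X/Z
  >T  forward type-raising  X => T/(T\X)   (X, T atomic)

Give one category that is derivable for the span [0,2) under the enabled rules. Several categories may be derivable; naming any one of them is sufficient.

N

[0,4] S   <
  [0,2] N   >
    [0,1] N/(N\NP)   >T
      [0,1] "sent" : NP
    [1,2] "clearly" : N\NP
  [2,4] S\N   <B
    [2,3] "the" : PP\N
    [3,4] "with" : S\PP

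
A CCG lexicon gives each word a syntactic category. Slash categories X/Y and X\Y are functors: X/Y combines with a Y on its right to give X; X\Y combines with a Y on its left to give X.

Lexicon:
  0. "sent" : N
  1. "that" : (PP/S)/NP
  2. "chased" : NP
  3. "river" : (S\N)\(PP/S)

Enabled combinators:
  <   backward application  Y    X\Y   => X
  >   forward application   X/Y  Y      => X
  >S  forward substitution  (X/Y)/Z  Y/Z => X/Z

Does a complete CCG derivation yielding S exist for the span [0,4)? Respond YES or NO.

YES

[0,4] S   <
  [0,1] "sent" : N
  [1,4] S\N   <
    [1,3] PP/S   >
      [1,2] "that" : (PP/S)/NP
      [2,3] "chased" : NP
    [3,4] "river" : (S\N)\(PP/S)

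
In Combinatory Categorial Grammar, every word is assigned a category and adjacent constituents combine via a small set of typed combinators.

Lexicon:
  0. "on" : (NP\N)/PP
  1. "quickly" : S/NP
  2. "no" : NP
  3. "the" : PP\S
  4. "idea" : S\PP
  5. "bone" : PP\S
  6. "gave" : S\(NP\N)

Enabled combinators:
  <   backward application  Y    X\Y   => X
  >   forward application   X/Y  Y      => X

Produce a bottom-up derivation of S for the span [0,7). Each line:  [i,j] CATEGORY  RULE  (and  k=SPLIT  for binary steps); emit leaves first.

[0,1] (NP\N)/PP  lex  "on"
[1,2] S/NP  lex  "quickly"
[2,3] NP  lex  "no"
[1,3] S  >  k=2
[3,4] PP\S  lex  "the"
[1,4] PP  <  k=3
[4,5] S\PP  lex  "idea"
[1,5] S  <  k=4
[5,6] PP\S  lex  "bone"
[1,6] PP  <  k=5
[0,6] NP\N  >  k=1
[6,7] S\(NP\N)  lex  "gave"
[0,7] S  <  k=6

[0,7] S   <
  [0,6] NP\N   >
    [0,1] "on" : (NP\N)/PP
    [1,6] PP   <
      [1,5] S   <
        [1,4] PP   <
          [1,3] S   >
            [1,2] "quickly" : S/NP
            [2,3] "no" : NP
          [3,4] "the" : PP\S
        [4,5] "idea" : S\PP
      [5,6] "bone" : PP\S
  [6,7] "gave" : S\(NP\N)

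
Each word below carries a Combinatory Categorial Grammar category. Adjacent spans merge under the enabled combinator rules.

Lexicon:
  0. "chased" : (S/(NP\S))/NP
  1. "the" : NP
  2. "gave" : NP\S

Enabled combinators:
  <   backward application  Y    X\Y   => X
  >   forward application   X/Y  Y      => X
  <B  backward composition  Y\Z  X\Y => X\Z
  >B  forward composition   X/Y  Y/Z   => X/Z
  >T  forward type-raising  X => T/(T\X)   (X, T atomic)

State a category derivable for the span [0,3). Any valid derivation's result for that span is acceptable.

S

[0,3] S   >
  [0,2] S/(NP\S)   >
    [0,1] "chased" : (S/(NP\S))/NP
    [1,2] "the" : NP
  [2,3] "gave" : NP\S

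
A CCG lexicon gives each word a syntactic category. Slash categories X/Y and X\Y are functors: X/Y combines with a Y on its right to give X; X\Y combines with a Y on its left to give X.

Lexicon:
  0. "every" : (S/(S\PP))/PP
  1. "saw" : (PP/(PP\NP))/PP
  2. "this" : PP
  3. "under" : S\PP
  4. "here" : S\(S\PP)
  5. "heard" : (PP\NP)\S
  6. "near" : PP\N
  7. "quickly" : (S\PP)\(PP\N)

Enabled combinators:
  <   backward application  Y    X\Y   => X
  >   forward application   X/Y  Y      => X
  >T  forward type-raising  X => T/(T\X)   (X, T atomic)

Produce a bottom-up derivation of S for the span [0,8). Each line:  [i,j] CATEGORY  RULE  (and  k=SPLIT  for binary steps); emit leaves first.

[0,1] (S/(S\PP))/PP  lex  "every"
[1,2] (PP/(PP\NP))/PP  lex  "saw"
[2,3] PP  lex  "this"
[1,3] PP/(PP\NP)  >  k=2
[3,4] S\PP  lex  "under"
[4,5] S\(S\PP)  lex  "here"
[3,5] S  <  k=4
[5,6] (PP\NP)\S  lex  "heard"
[3,6] PP\NP  <  k=5
[1,6] PP  >  k=3
[0,6] S/(S\PP)  >  k=1
[6,7] PP\N  lex  "near"
[7,8] (S\PP)\(PP\N)  lex  "quickly"
[6,8] S\PP  <  k=7
[0,8] S  >  k=6

[0,8] S   >
  [0,6] S/(S\PP)   >
    [0,1] "every" : (S/(S\PP))/PP
    [1,6] PP   >
      [1,3] PP/(PP\NP)   >
        [1,2] "saw" : (PP/(PP\NP))/PP
        [2,3] "this" : PP
      [3,6] PP\NP   <
        [3,5] S   <
          [3,4] "under" : S\PP
          [4,5] "here" : S\(S\PP)
        [5,6] "heard" : (PP\NP)\S
  [6,8] S\PP   <
    [6,7] "near" : PP\N
    [7,8] "quickly" : (S\PP)\(PP\N)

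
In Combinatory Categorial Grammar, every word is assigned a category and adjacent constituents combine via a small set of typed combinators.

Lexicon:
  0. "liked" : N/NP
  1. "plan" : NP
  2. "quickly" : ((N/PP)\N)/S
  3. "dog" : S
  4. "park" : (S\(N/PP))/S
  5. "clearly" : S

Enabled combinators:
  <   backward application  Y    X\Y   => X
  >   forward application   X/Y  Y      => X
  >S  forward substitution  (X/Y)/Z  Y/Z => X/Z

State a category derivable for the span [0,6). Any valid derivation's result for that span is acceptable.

S

[0,6] S   <
  [0,4] N/PP   <
    [0,2] N   >
      [0,1] "liked" : N/NP
      [1,2] "plan" : NP
    [2,4] (N/PP)\N   >
      [2,3] "quickly" : ((N/PP)\N)/S
      [3,4] "dog" : S
  [4,6] S\(N/PP)   >
    [4,5] "park" : (S\(N/PP))/S
    [5,6] "clearly" : S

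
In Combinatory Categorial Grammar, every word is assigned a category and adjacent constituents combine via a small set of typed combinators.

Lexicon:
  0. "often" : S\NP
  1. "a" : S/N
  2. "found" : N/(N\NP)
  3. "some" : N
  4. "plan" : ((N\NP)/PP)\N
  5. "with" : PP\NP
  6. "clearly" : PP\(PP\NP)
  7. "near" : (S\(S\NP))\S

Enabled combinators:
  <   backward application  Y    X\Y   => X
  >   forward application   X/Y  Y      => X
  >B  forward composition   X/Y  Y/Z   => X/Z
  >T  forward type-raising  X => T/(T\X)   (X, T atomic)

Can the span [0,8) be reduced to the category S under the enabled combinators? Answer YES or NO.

YES

[0,8] S   <
  [0,1] "often" : S\NP
  [1,8] S\(S\NP)   <
    [1,7] S   >
      [1,2] "a" : S/N
      [2,7] N   >
        [2,3] "found" : N/(N\NP)
        [3,7] N\NP   >
          [3,5] (N\NP)/PP   <
            [3,4] "some" : N
            [4,5] "plan" : ((N\NP)/PP)\N
          [5,7] PP   <
            [5,6] "with" : PP\NP
            [6,7] "clearly" : PP\(PP\NP)
    [7,8] "near" : (S\(S\NP))\S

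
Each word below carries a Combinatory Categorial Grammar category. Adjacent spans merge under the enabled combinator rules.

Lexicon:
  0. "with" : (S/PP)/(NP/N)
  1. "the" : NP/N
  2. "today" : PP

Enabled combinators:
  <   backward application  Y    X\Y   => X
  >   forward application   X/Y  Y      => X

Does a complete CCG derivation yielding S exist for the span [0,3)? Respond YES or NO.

YES

[0,3] S   >
  [0,2] S/PP   >
    [0,1] "with" : (S/PP)/(NP/N)
    [1,2] "the" : NP/N
  [2,3] "today" : PP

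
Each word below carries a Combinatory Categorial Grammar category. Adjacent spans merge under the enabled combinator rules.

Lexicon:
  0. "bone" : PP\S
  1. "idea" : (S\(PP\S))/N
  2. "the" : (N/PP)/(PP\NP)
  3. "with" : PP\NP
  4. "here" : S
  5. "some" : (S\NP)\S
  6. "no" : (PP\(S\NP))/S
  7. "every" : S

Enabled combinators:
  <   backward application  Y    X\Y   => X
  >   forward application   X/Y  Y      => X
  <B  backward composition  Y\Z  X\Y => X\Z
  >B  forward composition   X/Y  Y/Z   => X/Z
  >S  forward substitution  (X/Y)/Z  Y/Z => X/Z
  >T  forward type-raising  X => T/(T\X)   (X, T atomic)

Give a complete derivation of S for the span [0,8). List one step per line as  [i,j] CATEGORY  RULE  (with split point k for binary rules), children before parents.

[0,8] S   <
  [0,1] "bone" : PP\S
  [1,8] S\(PP\S)   >
    [1,2] "idea" : (S\(PP\S))/N
    [2,8] N   >
      [2,4] N/PP   >
        [2,3] "the" : (N/PP)/(PP\NP)
        [3,4] "with" : PP\NP
      [4,8] PP   <
        [4,6] S\NP   <
          [4,5] "here" : S
          [5,6] "some" : (S\NP)\S
        [6,8] PP\(S\NP)   >
          [6,7] "no" : (PP\(S\NP))/S
          [7,8] "every" : S

[0,1] PP\S  lex  "bone"
[1,2] (S\(PP\S))/N  lex  "idea"
[2,3] (N/PP)/(PP\NP)  lex  "the"
[3,4] PP\NP  lex  "with"
[2,4] N/PP  >  k=3
[4,5] S  lex  "here"
[5,6] (S\NP)\S  lex  "some"
[4,6] S\NP  <  k=5
[6,7] (PP\(S\NP))/S  lex  "no"
[7,8] S  lex  "every"
[6,8] PP\(S\NP)  >  k=7
[4,8] PP  <  k=6
[2,8] N  >  k=4
[1,8] S\(PP\S)  >  k=2
[0,8] S  <  k=1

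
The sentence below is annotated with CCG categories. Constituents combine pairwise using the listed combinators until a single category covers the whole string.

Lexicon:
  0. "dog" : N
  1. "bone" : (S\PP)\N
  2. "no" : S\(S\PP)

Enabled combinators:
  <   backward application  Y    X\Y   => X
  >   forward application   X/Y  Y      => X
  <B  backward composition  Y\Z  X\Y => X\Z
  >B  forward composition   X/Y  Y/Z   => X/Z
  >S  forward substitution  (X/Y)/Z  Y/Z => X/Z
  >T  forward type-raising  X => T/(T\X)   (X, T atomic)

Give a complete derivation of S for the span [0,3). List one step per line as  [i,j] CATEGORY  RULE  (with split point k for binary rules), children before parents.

[0,3] S   <
  [0,2] S\PP   <
    [0,1] "dog" : N
    [1,2] "bone" : (S\PP)\N
  [2,3] "no" : S\(S\PP)

[0,1] N  lex  "dog"
[1,2] (S\PP)\N  lex  "bone"
[0,2] S\PP  <  k=1
[2,3] S\(S\PP)  lex  "no"
[0,3] S  <  k=2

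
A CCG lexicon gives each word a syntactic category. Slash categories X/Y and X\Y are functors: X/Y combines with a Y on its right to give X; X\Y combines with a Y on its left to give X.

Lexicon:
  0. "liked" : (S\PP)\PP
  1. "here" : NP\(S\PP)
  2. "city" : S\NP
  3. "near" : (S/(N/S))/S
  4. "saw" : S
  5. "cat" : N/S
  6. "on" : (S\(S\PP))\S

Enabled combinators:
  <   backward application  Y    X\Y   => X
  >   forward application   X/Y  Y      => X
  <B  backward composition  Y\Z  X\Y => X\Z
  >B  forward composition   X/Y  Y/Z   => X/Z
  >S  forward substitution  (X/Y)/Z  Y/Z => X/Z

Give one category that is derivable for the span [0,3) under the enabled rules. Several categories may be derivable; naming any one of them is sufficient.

[0,7] S   <
  [0,3] S\PP   <B
    [0,2] NP\PP   <B
      [0,1] "liked" : (S\PP)\PP
      [1,2] "here" : NP\(S\PP)
    [2,3] "city" : S\NP
  [3,7] S\(S\PP)   <
    [3,6] S   >
      [3,5] S/(N/S)   >
        [3,4] "near" : (S/(N/S))/S
        [4,5] "saw" : S
      [5,6] "cat" : N/S
    [6,7] "on" : (S\(S\PP))\S

S\PP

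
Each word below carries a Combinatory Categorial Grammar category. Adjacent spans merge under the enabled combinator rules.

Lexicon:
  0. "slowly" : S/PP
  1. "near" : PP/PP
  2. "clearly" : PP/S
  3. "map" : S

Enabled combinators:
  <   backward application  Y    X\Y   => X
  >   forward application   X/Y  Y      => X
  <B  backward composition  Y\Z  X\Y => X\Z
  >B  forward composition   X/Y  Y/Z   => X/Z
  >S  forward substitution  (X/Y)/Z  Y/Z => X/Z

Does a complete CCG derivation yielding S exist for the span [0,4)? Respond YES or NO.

YES

[0,4] S   >
  [0,2] S/PP   >B
    [0,1] "slowly" : S/PP
    [1,2] "near" : PP/PP
  [2,4] PP   >
    [2,3] "clearly" : PP/S
    [3,4] "map" : S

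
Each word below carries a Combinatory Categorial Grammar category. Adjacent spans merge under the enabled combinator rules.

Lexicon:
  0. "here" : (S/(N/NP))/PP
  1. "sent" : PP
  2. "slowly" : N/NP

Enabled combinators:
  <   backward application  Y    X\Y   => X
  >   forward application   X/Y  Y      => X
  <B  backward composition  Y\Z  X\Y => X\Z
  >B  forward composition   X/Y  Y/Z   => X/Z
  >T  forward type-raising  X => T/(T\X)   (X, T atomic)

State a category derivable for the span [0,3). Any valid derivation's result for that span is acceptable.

[0,3] S   >
  [0,2] S/(N/NP)   >
    [0,1] "here" : (S/(N/NP))/PP
    [1,2] "sent" : PP
  [2,3] "slowly" : N/NP

S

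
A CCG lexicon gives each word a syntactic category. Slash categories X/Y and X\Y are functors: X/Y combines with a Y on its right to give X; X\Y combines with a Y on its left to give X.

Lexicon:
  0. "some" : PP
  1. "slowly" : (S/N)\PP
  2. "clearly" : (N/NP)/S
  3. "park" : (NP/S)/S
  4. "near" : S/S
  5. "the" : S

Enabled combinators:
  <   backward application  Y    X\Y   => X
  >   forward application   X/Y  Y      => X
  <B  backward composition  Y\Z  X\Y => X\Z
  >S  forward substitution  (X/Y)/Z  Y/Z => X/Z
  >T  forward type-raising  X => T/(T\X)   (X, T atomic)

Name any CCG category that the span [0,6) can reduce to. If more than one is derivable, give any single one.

[0,6] S   >
  [0,2] S/N   <
    [0,1] "some" : PP
    [1,2] "slowly" : (S/N)\PP
  [2,6] N   >
    [2,5] N/S   >S
      [2,3] "clearly" : (N/NP)/S
      [3,5] NP/S   >S
        [3,4] "park" : (NP/S)/S
        [4,5] "near" : S/S
    [5,6] "the" : S

S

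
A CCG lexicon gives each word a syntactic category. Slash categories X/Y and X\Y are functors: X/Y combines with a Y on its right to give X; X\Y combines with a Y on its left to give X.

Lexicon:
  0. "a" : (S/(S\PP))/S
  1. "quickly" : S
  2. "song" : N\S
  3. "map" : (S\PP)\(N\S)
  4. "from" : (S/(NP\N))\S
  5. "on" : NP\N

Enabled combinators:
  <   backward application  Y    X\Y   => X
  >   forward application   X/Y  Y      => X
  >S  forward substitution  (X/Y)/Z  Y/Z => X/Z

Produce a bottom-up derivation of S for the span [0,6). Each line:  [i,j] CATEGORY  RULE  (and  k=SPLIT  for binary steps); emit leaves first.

[0,1] (S/(S\PP))/S  lex  "a"
[1,2] S  lex  "quickly"
[0,2] S/(S\PP)  >  k=1
[2,3] N\S  lex  "song"
[3,4] (S\PP)\(N\S)  lex  "map"
[2,4] S\PP  <  k=3
[0,4] S  >  k=2
[4,5] (S/(NP\N))\S  lex  "from"
[0,5] S/(NP\N)  <  k=4
[5,6] NP\N  lex  "on"
[0,6] S  >  k=5

[0,6] S   >
  [0,5] S/(NP\N)   <
    [0,4] S   >
      [0,2] S/(S\PP)   >
        [0,1] "a" : (S/(S\PP))/S
        [1,2] "quickly" : S
      [2,4] S\PP   <
        [2,3] "song" : N\S
        [3,4] "map" : (S\PP)\(N\S)
    [4,5] "from" : (S/(NP\N))\S
  [5,6] "on" : NP\N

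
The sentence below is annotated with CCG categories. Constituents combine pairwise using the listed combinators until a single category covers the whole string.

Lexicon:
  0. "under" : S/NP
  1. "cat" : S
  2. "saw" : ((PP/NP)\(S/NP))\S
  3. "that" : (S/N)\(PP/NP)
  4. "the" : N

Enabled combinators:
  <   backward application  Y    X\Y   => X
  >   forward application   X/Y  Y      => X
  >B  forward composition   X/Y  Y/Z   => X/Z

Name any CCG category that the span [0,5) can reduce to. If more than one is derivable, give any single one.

[0,5] S   >
  [0,4] S/N   <
    [0,3] PP/NP   <
      [0,1] "under" : S/NP
      [1,3] (PP/NP)\(S/NP)   <
        [1,2] "cat" : S
        [2,3] "saw" : ((PP/NP)\(S/NP))\S
    [3,4] "that" : (S/N)\(PP/NP)
  [4,5] "the" : N

S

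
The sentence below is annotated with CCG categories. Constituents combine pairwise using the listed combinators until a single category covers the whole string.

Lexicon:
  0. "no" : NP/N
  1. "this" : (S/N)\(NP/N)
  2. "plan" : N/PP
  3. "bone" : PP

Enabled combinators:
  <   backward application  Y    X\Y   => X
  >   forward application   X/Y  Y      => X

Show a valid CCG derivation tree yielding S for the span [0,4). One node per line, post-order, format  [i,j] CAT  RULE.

[0,4] S   >
  [0,2] S/N   <
    [0,1] "no" : NP/N
    [1,2] "this" : (S/N)\(NP/N)
  [2,4] N   >
    [2,3] "plan" : N/PP
    [3,4] "bone" : PP

[0,1] NP/N  lex  "no"
[1,2] (S/N)\(NP/N)  lex  "this"
[0,2] S/N  <  k=1
[2,3] N/PP  lex  "plan"
[3,4] PP  lex  "bone"
[2,4] N  >  k=3
[0,4] S  >  k=2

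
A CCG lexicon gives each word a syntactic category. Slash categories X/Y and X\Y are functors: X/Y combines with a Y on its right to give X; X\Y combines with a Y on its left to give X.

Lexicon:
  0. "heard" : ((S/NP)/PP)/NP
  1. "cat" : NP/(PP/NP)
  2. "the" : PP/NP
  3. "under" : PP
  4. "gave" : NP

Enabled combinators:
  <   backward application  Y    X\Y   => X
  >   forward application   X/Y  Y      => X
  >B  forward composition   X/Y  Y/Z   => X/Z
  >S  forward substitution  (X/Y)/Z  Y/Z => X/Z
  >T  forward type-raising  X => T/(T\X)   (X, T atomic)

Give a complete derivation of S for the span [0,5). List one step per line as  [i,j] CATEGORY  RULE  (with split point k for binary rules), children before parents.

[0,5] S   >
  [0,4] S/NP   >
    [0,3] (S/NP)/PP   >
      [0,1] "heard" : ((S/NP)/PP)/NP
      [1,3] NP   >
        [1,2] "cat" : NP/(PP/NP)
        [2,3] "the" : PP/NP
    [3,4] "under" : PP
  [4,5] "gave" : NP

[0,1] ((S/NP)/PP)/NP  lex  "heard"
[1,2] NP/(PP/NP)  lex  "cat"
[2,3] PP/NP  lex  "the"
[1,3] NP  >  k=2
[0,3] (S/NP)/PP  >  k=1
[3,4] PP  lex  "under"
[0,4] S/NP  >  k=3
[4,5] NP  lex  "gave"
[0,5] S  >  k=4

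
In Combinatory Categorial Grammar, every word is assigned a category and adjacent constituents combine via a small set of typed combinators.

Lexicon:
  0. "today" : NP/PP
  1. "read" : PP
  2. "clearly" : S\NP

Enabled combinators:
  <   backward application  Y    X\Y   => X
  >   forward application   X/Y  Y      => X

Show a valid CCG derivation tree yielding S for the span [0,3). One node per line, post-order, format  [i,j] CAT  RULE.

[0,1] NP/PP  lex  "today"
[1,2] PP  lex  "read"
[0,2] NP  >  k=1
[2,3] S\NP  lex  "clearly"
[0,3] S  <  k=2

[0,3] S   <
  [0,2] NP   >
    [0,1] "today" : NP/PP
    [1,2] "read" : PP
  [2,3] "clearly" : S\NP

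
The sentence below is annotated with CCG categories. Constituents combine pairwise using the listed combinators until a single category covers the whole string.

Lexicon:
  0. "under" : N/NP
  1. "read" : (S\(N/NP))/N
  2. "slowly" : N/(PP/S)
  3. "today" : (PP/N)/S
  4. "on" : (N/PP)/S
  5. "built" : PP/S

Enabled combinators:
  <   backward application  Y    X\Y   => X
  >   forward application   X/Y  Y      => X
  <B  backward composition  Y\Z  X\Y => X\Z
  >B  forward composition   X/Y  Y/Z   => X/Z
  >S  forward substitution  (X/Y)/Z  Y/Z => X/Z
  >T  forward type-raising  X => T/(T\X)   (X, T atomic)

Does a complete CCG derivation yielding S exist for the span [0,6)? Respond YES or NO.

YES

[0,6] S   <
  [0,1] "under" : N/NP
  [1,6] S\(N/NP)   >
    [1,2] "read" : (S\(N/NP))/N
    [2,6] N   >
      [2,3] "slowly" : N/(PP/S)
      [3,6] PP/S   >S
        [3,4] "today" : (PP/N)/S
        [4,6] N/S   >S
          [4,5] "on" : (N/PP)/S
          [5,6] "built" : PP/S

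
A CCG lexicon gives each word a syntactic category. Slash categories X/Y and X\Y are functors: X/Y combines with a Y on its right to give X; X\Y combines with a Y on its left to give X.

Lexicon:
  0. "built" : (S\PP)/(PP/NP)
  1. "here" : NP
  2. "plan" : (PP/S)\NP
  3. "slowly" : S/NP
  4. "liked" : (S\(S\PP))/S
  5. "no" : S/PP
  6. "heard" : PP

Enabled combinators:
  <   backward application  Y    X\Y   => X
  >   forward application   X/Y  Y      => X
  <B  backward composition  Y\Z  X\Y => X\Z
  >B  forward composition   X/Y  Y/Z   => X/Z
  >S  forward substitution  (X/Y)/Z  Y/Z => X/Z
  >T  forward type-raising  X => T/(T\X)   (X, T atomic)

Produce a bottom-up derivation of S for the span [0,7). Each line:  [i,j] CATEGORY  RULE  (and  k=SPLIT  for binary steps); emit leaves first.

[0,7] S   <
  [0,4] S\PP   >
    [0,1] "built" : (S\PP)/(PP/NP)
    [1,4] PP/NP   >B
      [1,3] PP/S   <
        [1,2] "here" : NP
        [2,3] "plan" : (PP/S)\NP
      [3,4] "slowly" : S/NP
  [4,7] S\(S\PP)   >
    [4,5] "liked" : (S\(S\PP))/S
    [5,7] S   >
      [5,6] "no" : S/PP
      [6,7] "heard" : PP

[0,1] (S\PP)/(PP/NP)  lex  "built"
[1,2] NP  lex  "here"
[2,3] (PP/S)\NP  lex  "plan"
[1,3] PP/S  <  k=2
[3,4] S/NP  lex  "slowly"
[1,4] PP/NP  >B  k=3
[0,4] S\PP  >  k=1
[4,5] (S\(S\PP))/S  lex  "liked"
[5,6] S/PP  lex  "no"
[6,7] PP  lex  "heard"
[5,7] S  >  k=6
[4,7] S\(S\PP)  >  k=5
[0,7] S  <  k=4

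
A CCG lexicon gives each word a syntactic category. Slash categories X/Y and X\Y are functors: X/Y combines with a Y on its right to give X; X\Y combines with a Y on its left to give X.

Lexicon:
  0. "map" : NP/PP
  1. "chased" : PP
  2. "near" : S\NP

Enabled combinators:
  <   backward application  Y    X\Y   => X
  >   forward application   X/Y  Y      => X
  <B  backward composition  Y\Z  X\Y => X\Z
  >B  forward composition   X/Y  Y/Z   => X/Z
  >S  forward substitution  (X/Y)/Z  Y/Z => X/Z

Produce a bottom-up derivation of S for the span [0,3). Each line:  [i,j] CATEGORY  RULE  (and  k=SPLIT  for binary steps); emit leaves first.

[0,3] S   <
  [0,2] NP   >
    [0,1] "map" : NP/PP
    [1,2] "chased" : PP
  [2,3] "near" : S\NP

[0,1] NP/PP  lex  "map"
[1,2] PP  lex  "chased"
[0,2] NP  >  k=1
[2,3] S\NP  lex  "near"
[0,3] S  <  k=2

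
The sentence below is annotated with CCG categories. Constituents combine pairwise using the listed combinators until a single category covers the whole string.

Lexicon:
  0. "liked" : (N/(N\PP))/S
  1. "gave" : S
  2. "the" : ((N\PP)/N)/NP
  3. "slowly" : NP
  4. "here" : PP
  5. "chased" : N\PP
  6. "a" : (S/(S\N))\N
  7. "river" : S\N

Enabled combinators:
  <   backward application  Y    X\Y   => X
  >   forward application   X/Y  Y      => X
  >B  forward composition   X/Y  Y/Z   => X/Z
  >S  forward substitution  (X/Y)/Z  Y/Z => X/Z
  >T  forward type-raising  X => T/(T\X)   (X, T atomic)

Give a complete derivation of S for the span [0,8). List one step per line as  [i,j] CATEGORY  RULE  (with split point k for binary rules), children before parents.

[0,8] S   >
  [0,7] S/(S\N)   <
    [0,6] N   >
      [0,2] N/(N\PP)   >
        [0,1] "liked" : (N/(N\PP))/S
        [1,2] "gave" : S
      [2,6] N\PP   >
        [2,4] (N\PP)/N   >
          [2,3] "the" : ((N\PP)/N)/NP
          [3,4] "slowly" : NP
        [4,6] N   <
          [4,5] "here" : PP
          [5,6] "chased" : N\PP
    [6,7] "a" : (S/(S\N))\N
  [7,8] "river" : S\N

[0,1] (N/(N\PP))/S  lex  "liked"
[1,2] S  lex  "gave"
[0,2] N/(N\PP)  >  k=1
[2,3] ((N\PP)/N)/NP  lex  "the"
[3,4] NP  lex  "slowly"
[2,4] (N\PP)/N  >  k=3
[4,5] PP  lex  "here"
[5,6] N\PP  lex  "chased"
[4,6] N  <  k=5
[2,6] N\PP  >  k=4
[0,6] N  >  k=2
[6,7] (S/(S\N))\N  lex  "a"
[0,7] S/(S\N)  <  k=6
[7,8] S\N  lex  "river"
[0,8] S  >  k=7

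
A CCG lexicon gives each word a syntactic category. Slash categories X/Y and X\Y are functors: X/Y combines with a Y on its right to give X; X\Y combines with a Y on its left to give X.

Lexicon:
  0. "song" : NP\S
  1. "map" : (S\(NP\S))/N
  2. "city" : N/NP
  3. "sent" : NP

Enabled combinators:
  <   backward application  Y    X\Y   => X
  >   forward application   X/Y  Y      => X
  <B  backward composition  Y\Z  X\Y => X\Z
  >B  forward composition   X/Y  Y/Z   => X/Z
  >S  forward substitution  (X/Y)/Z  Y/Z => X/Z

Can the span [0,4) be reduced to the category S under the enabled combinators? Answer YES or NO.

[0,4] S   <
  [0,1] "song" : NP\S
  [1,4] S\(NP\S)   >
    [1,2] "map" : (S\(NP\S))/N
    [2,4] N   >
      [2,3] "city" : N/NP
      [3,4] "sent" : NP

YES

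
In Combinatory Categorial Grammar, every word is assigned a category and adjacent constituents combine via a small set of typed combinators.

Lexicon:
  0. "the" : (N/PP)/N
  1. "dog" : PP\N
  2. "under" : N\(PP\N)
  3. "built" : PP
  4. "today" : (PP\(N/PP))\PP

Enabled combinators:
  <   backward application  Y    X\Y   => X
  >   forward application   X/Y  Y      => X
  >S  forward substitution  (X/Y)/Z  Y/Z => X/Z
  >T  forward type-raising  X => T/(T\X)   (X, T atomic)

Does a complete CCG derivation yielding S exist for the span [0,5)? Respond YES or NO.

(N/PP)/N PP\N N\(PP\N) PP (PP\(N/PP))\PP
CKY chart[0,5] = {N/(N\PP), NP/(NP\PP), PP, PP/(PP\PP), S/(S\PP)}; S ∉ chart

NO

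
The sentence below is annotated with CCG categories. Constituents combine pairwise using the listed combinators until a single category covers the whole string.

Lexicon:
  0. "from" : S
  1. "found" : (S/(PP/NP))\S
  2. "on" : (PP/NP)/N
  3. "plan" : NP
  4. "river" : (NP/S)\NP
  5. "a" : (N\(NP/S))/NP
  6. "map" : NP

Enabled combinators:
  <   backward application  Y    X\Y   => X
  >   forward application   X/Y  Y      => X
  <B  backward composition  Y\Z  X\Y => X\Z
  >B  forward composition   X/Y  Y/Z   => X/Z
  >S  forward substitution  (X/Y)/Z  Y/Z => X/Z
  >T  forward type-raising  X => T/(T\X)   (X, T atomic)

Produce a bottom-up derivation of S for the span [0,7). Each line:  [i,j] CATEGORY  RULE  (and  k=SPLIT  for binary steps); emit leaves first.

[0,7] S   >
  [0,3] S/N   >B
    [0,2] S/(PP/NP)   <
      [0,1] "from" : S
      [1,2] "found" : (S/(PP/NP))\S
    [2,3] "on" : (PP/NP)/N
  [3,7] N   <
    [3,5] NP/S   <
      [3,4] "plan" : NP
      [4,5] "river" : (NP/S)\NP
    [5,7] N\(NP/S)   >
      [5,6] "a" : (N\(NP/S))/NP
      [6,7] "map" : NP

[0,1] S  lex  "from"
[1,2] (S/(PP/NP))\S  lex  "found"
[0,2] S/(PP/NP)  <  k=1
[2,3] (PP/NP)/N  lex  "on"
[0,3] S/N  >B  k=2
[3,4] NP  lex  "plan"
[4,5] (NP/S)\NP  lex  "river"
[3,5] NP/S  <  k=4
[5,6] (N\(NP/S))/NP  lex  "a"
[6,7] NP  lex  "map"
[5,7] N\(NP/S)  >  k=6
[3,7] N  <  k=5
[0,7] S  >  k=3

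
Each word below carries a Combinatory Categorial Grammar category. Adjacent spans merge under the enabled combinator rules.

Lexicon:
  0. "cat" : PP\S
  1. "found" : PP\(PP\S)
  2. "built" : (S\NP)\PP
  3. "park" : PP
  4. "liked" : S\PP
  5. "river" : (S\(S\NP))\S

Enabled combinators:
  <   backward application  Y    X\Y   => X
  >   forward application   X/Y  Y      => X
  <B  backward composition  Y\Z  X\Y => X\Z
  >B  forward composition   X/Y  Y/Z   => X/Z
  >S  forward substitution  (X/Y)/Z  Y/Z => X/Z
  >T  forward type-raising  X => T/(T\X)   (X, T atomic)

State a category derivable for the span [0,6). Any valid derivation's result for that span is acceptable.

S

[0,6] S   <
  [0,3] S\NP   <
    [0,2] PP   <
      [0,1] "cat" : PP\S
      [1,2] "found" : PP\(PP\S)
    [2,3] "built" : (S\NP)\PP
  [3,6] S\(S\NP)   <
    [3,5] S   >
      [3,4] S/(S\PP)   >T
        [3,4] "park" : PP
      [4,5] "liked" : S\PP
    [5,6] "river" : (S\(S\NP))\S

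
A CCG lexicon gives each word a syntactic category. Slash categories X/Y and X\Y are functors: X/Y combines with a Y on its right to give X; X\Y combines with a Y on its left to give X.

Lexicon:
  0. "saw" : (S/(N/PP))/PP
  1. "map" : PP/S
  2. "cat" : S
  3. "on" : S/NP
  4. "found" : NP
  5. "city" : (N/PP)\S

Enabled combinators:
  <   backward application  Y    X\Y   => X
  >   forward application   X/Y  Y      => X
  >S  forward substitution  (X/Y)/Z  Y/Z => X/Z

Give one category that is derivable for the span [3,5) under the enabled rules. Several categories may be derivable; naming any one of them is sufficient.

S

[0,6] S   >
  [0,3] S/(N/PP)   >
    [0,1] "saw" : (S/(N/PP))/PP
    [1,3] PP   >
      [1,2] "map" : PP/S
      [2,3] "cat" : S
  [3,6] N/PP   <
    [3,5] S   >
      [3,4] "on" : S/NP
      [4,5] "found" : NP
    [5,6] "city" : (N/PP)\S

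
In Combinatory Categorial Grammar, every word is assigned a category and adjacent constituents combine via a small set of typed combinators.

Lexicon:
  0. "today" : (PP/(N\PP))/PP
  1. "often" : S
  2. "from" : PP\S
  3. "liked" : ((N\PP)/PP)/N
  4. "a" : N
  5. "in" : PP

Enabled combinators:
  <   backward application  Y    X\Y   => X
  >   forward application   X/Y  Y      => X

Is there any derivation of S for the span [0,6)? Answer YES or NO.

NO

(PP/(N\PP))/PP S PP\S ((N\PP)/PP)/N N PP
CKY chart[0,6] = {PP}; S ∉ chart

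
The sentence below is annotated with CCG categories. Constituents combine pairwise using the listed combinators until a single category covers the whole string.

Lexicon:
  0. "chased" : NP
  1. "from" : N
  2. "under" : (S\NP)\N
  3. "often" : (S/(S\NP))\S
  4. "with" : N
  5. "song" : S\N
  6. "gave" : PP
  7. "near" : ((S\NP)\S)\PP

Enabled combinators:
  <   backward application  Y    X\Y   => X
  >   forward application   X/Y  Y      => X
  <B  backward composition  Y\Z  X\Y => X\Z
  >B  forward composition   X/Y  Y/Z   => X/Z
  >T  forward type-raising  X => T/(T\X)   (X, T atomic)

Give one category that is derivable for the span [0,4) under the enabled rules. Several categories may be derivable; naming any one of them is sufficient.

S/(S\NP)

[0,8] S   >
  [0,4] S/(S\NP)   <
    [0,3] S   >
      [0,1] S/(S\NP)   >T
        [0,1] "chased" : NP
      [1,3] S\NP   <
        [1,2] "from" : N
        [2,3] "under" : (S\NP)\N
    [3,4] "often" : (S/(S\NP))\S
  [4,8] S\NP   <
    [4,6] S   <
      [4,5] "with" : N
      [5,6] "song" : S\N
    [6,8] (S\NP)\S   <
      [6,7] "gave" : PP
      [7,8] "near" : ((S\NP)\S)\PP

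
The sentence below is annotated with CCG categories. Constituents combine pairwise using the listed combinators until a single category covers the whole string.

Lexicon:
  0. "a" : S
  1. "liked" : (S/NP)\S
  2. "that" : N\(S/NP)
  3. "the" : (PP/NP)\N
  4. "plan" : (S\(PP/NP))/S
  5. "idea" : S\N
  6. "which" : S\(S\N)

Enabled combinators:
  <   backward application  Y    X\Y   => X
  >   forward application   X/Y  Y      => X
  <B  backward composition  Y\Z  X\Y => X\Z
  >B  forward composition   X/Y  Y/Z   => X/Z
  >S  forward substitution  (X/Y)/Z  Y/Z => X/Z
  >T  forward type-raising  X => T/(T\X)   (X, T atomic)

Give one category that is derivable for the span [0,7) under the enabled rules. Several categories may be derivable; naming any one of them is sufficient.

[0,7] S   <
  [0,3] N   <
    [0,1] "a" : S
    [1,3] N\S   <B
      [1,2] "liked" : (S/NP)\S
      [2,3] "that" : N\(S/NP)
  [3,7] S\N   <B
    [3,4] "the" : (PP/NP)\N
    [4,7] S\(PP/NP)   >
      [4,5] "plan" : (S\(PP/NP))/S
      [5,7] S   <
        [5,6] "idea" : S\N
        [6,7] "which" : S\(S\N)

S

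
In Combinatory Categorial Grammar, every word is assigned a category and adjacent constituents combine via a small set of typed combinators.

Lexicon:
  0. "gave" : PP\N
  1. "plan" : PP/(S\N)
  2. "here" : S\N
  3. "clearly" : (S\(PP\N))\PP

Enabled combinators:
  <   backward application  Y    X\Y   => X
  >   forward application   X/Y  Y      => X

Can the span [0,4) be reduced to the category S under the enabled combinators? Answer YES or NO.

YES

[0,4] S   <
  [0,1] "gave" : PP\N
  [1,4] S\(PP\N)   <
    [1,3] PP   >
      [1,2] "plan" : PP/(S\N)
      [2,3] "here" : S\N
    [3,4] "clearly" : (S\(PP\N))\PP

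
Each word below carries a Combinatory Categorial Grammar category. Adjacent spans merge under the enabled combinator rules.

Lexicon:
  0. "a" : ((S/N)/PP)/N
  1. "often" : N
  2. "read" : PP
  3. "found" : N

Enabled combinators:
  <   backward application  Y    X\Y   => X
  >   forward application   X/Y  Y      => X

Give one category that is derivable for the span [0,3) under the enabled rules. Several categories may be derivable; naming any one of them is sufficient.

[0,4] S   >
  [0,3] S/N   >
    [0,2] (S/N)/PP   >
      [0,1] "a" : ((S/N)/PP)/N
      [1,2] "often" : N
    [2,3] "read" : PP
  [3,4] "found" : N

S/N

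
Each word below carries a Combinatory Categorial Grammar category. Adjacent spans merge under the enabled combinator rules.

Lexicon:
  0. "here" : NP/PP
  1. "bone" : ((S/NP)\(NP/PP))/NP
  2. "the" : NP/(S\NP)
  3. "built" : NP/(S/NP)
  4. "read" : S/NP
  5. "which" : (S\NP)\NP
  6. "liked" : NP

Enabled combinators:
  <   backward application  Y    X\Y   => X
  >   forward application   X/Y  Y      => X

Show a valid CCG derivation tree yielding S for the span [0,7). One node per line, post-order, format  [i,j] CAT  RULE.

[0,7] S   >
  [0,6] S/NP   <
    [0,1] "here" : NP/PP
    [1,6] (S/NP)\(NP/PP)   >
      [1,2] "bone" : ((S/NP)\(NP/PP))/NP
      [2,6] NP   >
        [2,3] "the" : NP/(S\NP)
        [3,6] S\NP   <
          [3,5] NP   >
            [3,4] "built" : NP/(S/NP)
            [4,5] "read" : S/NP
          [5,6] "which" : (S\NP)\NP
  [6,7] "liked" : NP

[0,1] NP/PP  lex  "here"
[1,2] ((S/NP)\(NP/PP))/NP  lex  "bone"
[2,3] NP/(S\NP)  lex  "the"
[3,4] NP/(S/NP)  lex  "built"
[4,5] S/NP  lex  "read"
[3,5] NP  >  k=4
[5,6] (S\NP)\NP  lex  "which"
[3,6] S\NP  <  k=5
[2,6] NP  >  k=3
[1,6] (S/NP)\(NP/PP)  >  k=2
[0,6] S/NP  <  k=1
[6,7] NP  lex  "liked"
[0,7] S  >  k=6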